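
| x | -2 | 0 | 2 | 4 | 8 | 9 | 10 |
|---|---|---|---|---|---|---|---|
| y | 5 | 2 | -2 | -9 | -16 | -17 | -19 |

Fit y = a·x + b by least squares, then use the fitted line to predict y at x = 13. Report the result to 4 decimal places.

ŷ = -25.7657

Sums needed: Σx·x = 269, Σx = 31, Σ1 = 7.
Moment sums: Σx·y = -521, Σy = -56.
AᵀA·[a, b]ᵀ = Aᵀy becomes [[269, 31]; [31, 7]]·[a, b]ᵀ = [-521, -56]ᵀ.
Δ = 269·7 − 31² = 922.
a = ((-521)·7 − 31·(-56))/922 = -1911/922; b = (269·(-56) − 31·(-521))/922 = 1087/922.
At x = 13: ŷ = (-1911/922)·(13) + (1087/922)·(1) = -11878/461.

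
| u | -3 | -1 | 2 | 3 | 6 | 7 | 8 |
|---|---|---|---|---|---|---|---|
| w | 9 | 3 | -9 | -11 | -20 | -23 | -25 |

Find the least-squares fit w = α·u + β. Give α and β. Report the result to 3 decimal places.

α = -3.142, β = -0.983

Normal-equation sums: Σu·u = 172, Σu = 22, Σ1 = 7.
And Σu·w = -562, Σw = -76.
Δ = 172·7 − 22² = 720.
α = ((-562)·7 − 22·(-76))/720 = -377/120; β = (172·(-76) − 22·(-562))/720 = -59/60.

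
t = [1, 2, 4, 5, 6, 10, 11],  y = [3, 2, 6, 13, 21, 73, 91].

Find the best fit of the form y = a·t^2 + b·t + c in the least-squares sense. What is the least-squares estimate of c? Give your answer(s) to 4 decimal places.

c = 5.5168

Entries of XᵀX: Σt^2·t^2 = 26835, Σt^2·t = 2745, Σt^2 = 303, Σt·t = 303, Σt = 39, Σ1 = 7.
Right-hand side: Σt^2·y = 19499, Σt·y = 1953, Σy = 209.
XᵀX·[a, b, c]ᵀ = Xᵀy becomes [[26835, 2745, 303]; [2745, 303, 39]; [303, 39, 7]]·[a, b, c]ᵀ = [19499, 1953, 209]ᵀ.
Row-reducing yields a = 36460/34419, b = -44299/11473, c = 822/149.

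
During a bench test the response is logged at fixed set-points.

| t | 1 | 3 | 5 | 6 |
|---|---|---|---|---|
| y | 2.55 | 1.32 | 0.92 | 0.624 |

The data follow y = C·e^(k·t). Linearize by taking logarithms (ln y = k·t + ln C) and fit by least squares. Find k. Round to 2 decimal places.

k = -0.27

Taking logs, ln y = k·t + ln C, so regress ln y on t.
Σt = 15.0000, Σ(t)² = 71.0000, Σln y = 0.6587, Σt·ln y = -1.4775.
Equations: 71.0000·k + 15.0000·ln C = -1.4775;  15.0000·k + 4·ln C = 0.6587.
Δ = 71.0000·4 − (15.0000)² = 59.0000; k = (-1.4775·4 − 15.0000·0.6587)/59.0000 = -0.26765, ln C = (71.0000·0.6587 − 15.0000·-1.4775)/59.0000 = 1.16837.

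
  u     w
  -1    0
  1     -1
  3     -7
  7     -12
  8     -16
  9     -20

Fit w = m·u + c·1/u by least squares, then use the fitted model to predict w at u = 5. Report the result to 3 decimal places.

ŵ = -10.021

From the data, Σu·u = 205, Σu·1/u = 6, Σ1/u·1/u = 548545/254016.
And Σu·w = -414, Σ1/u·w = -584/63.
XᵀX·[m, c]ᵀ = Xᵀw becomes [[205, 6]; [6, 548545/254016]]·[m, c]ᵀ = [-414, -584/63]ᵀ.
Eliminating c: (548545/254016)·(row 1) − 6·(row 2) gives (103307149/254016)·m = (548545/254016)·(-414) − 6·(-584/63) = -11831639/14112, so m = -212969502/103307149.
Then c = ((-584/63) − 6·(-212969502/103307149))/(548545/254016) = 148264704/103307149.
At u = 5: ŵ = (-212969502/103307149)·(5) + (148264704/103307149)·(1/5) = -470542986/46957795.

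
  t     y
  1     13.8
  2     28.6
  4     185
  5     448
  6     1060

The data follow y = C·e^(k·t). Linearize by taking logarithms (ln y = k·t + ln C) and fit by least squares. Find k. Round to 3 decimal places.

k = 0.882

Let Y = ln y. Fitting Y = k·t + ln C by least squares:
Sums: Σt = 18.0000, Σ(t)² = 82.0000, Σln y = 24.2692, Σt·ln y = 102.5330.
Normal system: [[82.0000, 18.0000]; [18.0000, 5]]·[k, ln C]ᵀ = [102.5330, 24.2692]ᵀ.
Solving (det = 86.0000): k = 0.88161, ln C = 1.68005.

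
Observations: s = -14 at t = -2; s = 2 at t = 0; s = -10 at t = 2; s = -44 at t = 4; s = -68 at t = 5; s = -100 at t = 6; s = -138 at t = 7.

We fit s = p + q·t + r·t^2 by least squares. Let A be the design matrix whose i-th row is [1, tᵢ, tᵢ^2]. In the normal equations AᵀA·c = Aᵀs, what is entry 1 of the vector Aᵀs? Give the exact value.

-372

Entry 1 ↔ basis 1, so (Aᵀs)_{1} = Σᵢ sᵢ = (1)·(-14) + (1)·(2) + (1)·(-10) + (1)·(-44) + (1)·(-68) + (1)·(-100) + (1)·(-138) = -372.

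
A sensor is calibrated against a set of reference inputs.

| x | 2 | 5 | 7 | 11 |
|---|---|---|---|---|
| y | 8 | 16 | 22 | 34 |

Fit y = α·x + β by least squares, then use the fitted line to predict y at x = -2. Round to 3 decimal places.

ŷ = -3.930

With design matrix M, MᵀM = [[199, 25]; [25, 4]] and Mᵀy = [624, 80]ᵀ.
det = 199·4 − 25² = 171.
α = (624·4 − 25·80)/171 = 496/171; β = (199·80 − 25·624)/171 = 320/171.
At x = -2: ŷ = (496/171)·(-2) + (320/171)·(1) = -224/57.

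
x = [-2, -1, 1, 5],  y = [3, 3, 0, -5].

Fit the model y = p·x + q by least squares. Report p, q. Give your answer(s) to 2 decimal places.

Entries of AᵀA: Σx·x = 31, Σx = 3, Σ1 = 4.
Moment sums: Σx·y = -34, Σy = 1.
Eliminating q: 4·(row 1) − 3·(row 2) gives 115·p = 4·(-34) − 3·1 = -139, so p = -139/115.
Then q = (1 − 3·(-139/115))/4 = 133/115.

p = -1.21, q = 1.16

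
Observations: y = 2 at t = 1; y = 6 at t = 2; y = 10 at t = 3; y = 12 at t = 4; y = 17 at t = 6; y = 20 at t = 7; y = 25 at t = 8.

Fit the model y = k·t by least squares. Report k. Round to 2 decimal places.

k = 2.98

From the data, Σt·t = 179.
Right-hand side: Σt·y = 534.
MᵀM·[k]ᵀ = Mᵀy becomes [[179]]·[k]ᵀ = [534]ᵀ.
Hence k = 534 / 179 ≈ 2.98324.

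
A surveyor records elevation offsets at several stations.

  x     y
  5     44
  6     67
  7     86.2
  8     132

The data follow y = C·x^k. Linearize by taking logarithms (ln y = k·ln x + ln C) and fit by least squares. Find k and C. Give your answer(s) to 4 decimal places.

Taking logs, ln y = k·ln x + ln C, so regress ln y on ln x.
AᵀA = [[13.9113, 7.4265]; [7.4265, 4]], rhs = [32.4500, 17.3284]ᵀ  (here Σln x = 7.4265, Σ(ln x)² = 13.9113, Σln y = 17.3284, Σln x·ln y = 32.4500).
Δ = 13.9113·4 − (7.4265)² = 0.4917; k = (32.4500·4 − 7.4265·17.3284)/0.4917 = 2.25765, ln C = (13.9113·17.3284 − 7.4265·32.4500)/0.4917 = 0.14045, so C = exp(0.14045) = 1.15079.

k = 2.2576, C = 1.1508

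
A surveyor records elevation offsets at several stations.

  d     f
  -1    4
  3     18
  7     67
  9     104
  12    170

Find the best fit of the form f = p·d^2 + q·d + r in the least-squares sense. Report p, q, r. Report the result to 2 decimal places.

p = 0.99, q = 2.00, r = 4.46

Compute the Gram sums: Σd^2·d^2 = 29780, Σd^2·d = 2826, Σd^2 = 284, Σd·d = 284, Σd = 30, Σ1 = 5.
Right-hand side: Σd^2·f = 36353, Σd·f = 3495, Σf = 363.
Normal equations: [[29780, 2826, 284]; [2826, 284, 30]; [284, 30, 5]]·[p, q, r]ᵀ = [36353, 3495, 363]ᵀ.
Row-reducing yields p = 396811/401478, q = 24337/12166, r = 894856/200739.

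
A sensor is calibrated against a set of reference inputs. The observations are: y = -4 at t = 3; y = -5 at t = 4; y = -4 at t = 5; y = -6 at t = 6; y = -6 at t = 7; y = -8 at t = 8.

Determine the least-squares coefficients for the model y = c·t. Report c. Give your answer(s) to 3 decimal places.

c = -0.975

The normal equations are: 199·c = -194.
(Σt·t = 199, Σt·y = -194.)
Hence c = -194 / 199 ≈ -0.974874.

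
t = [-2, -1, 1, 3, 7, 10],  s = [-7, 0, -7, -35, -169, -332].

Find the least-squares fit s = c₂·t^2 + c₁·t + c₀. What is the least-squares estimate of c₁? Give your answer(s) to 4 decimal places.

Compute the Gram sums: Σt^2·t^2 = 12500, Σt^2·t = 1362, Σt^2 = 164, Σt·t = 164, Σt = 18, Σ1 = 6.
And Σt^2·s = -41831, Σt·s = -4601, Σs = -550.
Normal equations: [[12500, 1362, 164]; [1362, 164, 18]; [164, 18, 6]]·[c₂, c₁, c₀]ᵀ = [-41831, -4601, -550]ᵀ.
Inverting the 3×3 Gram matrix, [c₂, c₁, c₀]ᵀ = [-57056/18751, -517771/187510, -2341/11030]ᵀ.

c₁ = -2.7613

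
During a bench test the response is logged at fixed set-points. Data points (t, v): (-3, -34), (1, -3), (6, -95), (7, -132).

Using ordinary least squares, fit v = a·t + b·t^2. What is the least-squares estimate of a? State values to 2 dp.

Compute the Gram sums: Σt·t = 95, Σt·t^2 = 533, Σt^2·t^2 = 3779.
And Σt·v = -1395, Σt^2·v = -10197.
Determinant 95·3779 − 533² = 74916.
a = ((-1395)·3779 − 533·(-10197))/74916 = 4536/2081; b = (95·(-10197) − 533·(-1395))/74916 = -6255/2081.

a = 2.18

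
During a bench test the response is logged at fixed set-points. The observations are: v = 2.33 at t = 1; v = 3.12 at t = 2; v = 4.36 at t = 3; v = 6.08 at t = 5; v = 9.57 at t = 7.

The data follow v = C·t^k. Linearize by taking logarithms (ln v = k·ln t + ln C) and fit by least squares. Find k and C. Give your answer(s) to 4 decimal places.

Linearized form: ln v = k·ln t + ln C. From the 5 transformed points,
Σln t = 5.3471, Σ(ln t)² = 8.0643, Σln v = 7.5198, Σln t·ln v = 9.7065.
Equations: 8.0643·k + 5.3471·ln C = 9.7065;  5.3471·k + 5·ln C = 7.5198.
Slope k = (n·Σln t·ln v − Σln t·Σln v)/(n·Σ(ln t)² − (Σln t)²) = (5·9.7065 − 5.3471·7.5198)/11.7297 = 0.70959; ln C = (Σln v − k·Σln t)/n = 0.74511, so C = exp(0.74511) = 2.10668.

k = 0.7096, C = 2.1067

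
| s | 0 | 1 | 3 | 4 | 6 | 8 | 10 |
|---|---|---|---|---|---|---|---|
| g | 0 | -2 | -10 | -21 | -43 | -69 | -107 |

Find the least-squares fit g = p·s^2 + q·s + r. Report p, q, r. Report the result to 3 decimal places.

Forming MᵀM = [[15730, 1820, 226]; [1820, 226, 32]; [226, 32, 7]] and Mᵀg = [-17092, -1996, -252]ᵀ gives MᵀM·[p, q, r]ᵀ = Mᵀg.
Inverting the 3×3 Gram matrix, [p, q, r]ᵀ = [-9686/10329, -41254/30987, 11216/30987]ᵀ.

p = -0.938, q = -1.331, r = 0.362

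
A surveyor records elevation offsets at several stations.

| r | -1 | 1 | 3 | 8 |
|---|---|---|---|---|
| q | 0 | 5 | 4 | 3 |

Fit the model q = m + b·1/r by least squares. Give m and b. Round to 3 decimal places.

AᵀA·[m, b]ᵀ = Aᵀq reads: 4·m + (11/24)·b = 12;  (11/24)·m + (1225/576)·b = 161/24.
(Σ1 = 4, Σ1/r = 11/24, Σ1/r·1/r = 1225/576, Σq = 12, Σ1/r·q = 161/24.)
Determinant 4·(1225/576) − (11/24)² = 531/64.
m = (12·(1225/576) − (11/24)·(161/24))/(531/64) = 12929/4779; b = (4·(161/24) − (11/24)·12)/(531/64) = 4096/1593.

m = 2.705, b = 2.571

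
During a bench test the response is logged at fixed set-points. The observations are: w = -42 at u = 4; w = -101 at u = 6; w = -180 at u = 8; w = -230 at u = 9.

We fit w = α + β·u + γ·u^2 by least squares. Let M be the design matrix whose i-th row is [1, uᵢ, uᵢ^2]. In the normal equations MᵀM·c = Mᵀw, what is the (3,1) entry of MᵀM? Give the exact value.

Row 3 ↔ basis u^2, column 1 ↔ basis 1, so (MᵀM)_{3,1} = Σᵢ u^2 = (16)·(1) + (36)·(1) + (64)·(1) + (81)·(1) = 197.

197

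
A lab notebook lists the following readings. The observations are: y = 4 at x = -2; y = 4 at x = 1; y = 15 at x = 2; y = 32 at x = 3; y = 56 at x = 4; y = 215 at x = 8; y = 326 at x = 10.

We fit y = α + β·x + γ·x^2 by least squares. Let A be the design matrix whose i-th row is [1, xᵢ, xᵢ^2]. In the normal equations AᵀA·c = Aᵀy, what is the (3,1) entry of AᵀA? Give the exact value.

198

Row 3 ↔ basis x^2, column 1 ↔ basis 1, so (AᵀA)_{3,1} = Σᵢ x^2 = (4)·(1) + (1)·(1) + (4)·(1) + (9)·(1) + (16)·(1) + (64)·(1) + (100)·(1) = 198.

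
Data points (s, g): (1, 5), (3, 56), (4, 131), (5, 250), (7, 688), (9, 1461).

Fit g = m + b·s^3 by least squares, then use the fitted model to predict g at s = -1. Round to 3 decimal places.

ĝ = -0.014

XᵀX·[m, b]ᵀ = Xᵀg reads: 6·m + 1289·b = 2591;  1289·m + 669541·b = 1342204.
Eliminating b: 669541·(row 1) − 1289·(row 2) gives 2355725·m = 669541·2591 − 1289·1342204 = 4679775, so m = 187191/94229.
Then b = (1342204 − 1289·(187191/94229))/669541 = 188537/94229.
At s = -1: ĝ = (187191/94229)·(1) + (188537/94229)·(-1) = -1346/94229.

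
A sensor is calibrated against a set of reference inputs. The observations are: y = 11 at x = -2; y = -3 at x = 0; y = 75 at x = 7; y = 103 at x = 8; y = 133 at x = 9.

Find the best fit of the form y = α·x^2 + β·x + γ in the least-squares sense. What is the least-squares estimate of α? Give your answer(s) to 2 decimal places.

The normal equations are: 13074·α + 1576·β + 198·γ = 21084;  1576·α + 198·β + 22·γ = 2524;  198·α + 22·β + 5·γ = 319.
(Σx^2·x^2 = 13074, Σx^2·x = 1576, Σx^2 = 198, Σx·x = 198, Σx = 22, Σ1 = 5, Σx^2·y = 21084, Σx·y = 2524, Σy = 319.)
Solving the 3×3 system (Gaussian elimination) gives α = 82055/41071, β = -116763/41071, γ = -115291/41071.

α = 2.00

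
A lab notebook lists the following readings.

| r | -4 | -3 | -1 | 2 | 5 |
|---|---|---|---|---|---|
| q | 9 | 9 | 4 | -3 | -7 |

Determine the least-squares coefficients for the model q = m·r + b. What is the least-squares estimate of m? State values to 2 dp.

m = -1.93

Entries of MᵀM: Σr·r = 55, Σr = -1, Σ1 = 5.
Right-hand side: Σr·q = -108, Σq = 12.
Normal equations: [[55, -1]; [-1, 5]]·[m, b]ᵀ = [-108, 12]ᵀ.
det = 55·5 − (-1)² = 274.
m = ((-108)·5 − (-1)·12)/274 = -264/137; b = (55·12 − (-1)·(-108))/274 = 276/137.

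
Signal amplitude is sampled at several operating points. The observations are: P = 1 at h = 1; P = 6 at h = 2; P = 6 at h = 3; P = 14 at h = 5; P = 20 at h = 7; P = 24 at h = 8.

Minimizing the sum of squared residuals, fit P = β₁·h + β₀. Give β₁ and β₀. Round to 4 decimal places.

β₁ = 3.1864, β₀ = -1.9746

Compute the Gram sums: Σh·h = 152, Σh = 26, Σ1 = 6.
Moment sums: Σh·P = 433, ΣP = 71.
So AᵀA·[β₁, β₀]ᵀ = AᵀP: [[152, 26]; [26, 6]]·[β₁, β₀]ᵀ = [433, 71]ᵀ.
Determinant 152·6 − 26² = 236.
β₁ = (433·6 − 26·71)/236 = 188/59; β₀ = (152·71 − 26·433)/236 = -233/118.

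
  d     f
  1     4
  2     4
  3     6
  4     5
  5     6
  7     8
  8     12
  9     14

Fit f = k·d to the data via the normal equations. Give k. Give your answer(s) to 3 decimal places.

Entries of AᵀA: Σd·d = 249.
And Σd·f = 358.
Hence k = 358 / 249 ≈ 1.43775.

k = 1.438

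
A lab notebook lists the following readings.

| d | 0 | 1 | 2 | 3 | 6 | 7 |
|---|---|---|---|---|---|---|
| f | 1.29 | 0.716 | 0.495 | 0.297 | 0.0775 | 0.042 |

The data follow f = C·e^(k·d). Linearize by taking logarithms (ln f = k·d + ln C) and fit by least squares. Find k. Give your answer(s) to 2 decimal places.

k = -0.48

Taking logs, ln f = k·d + ln C, so regress ln f on d.
Σd = 19.0000, Σ(d)² = 99.0000, Σln f = -7.7242, Σd·ln f = -42.9180.
Equations: 99.0000·k + 19.0000·ln C = -42.9180;  19.0000·k + 6·ln C = -7.7242.
Slope k = (n·Σd·ln f − Σd·Σln f)/(n·Σ(d)² − (Σd)²) = (6·-42.9180 − 19.0000·-7.7242)/233.0000 = -0.47531; ln C = (Σln f − k·Σd)/n = 0.21779.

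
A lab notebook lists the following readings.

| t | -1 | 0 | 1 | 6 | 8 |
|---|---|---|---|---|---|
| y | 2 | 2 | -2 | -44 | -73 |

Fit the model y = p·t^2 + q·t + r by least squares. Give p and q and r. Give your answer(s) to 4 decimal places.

Forming XᵀX = [[5394, 728, 102]; [728, 102, 14]; [102, 14, 5]] and Xᵀy = [-6256, -852, -115]ᵀ gives XᵀX·[p, q, r]ᵀ = Xᵀy.
Solving the 3×3 system (Gaussian elimination) gives p = -13845/15439, q = -32765/15439, r = 19083/15439.

p = -0.8968, q = -2.1222, r = 1.2360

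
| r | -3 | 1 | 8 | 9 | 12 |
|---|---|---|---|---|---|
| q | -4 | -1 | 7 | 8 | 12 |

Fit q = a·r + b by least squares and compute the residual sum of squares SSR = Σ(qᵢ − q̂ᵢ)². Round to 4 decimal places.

SSR = 1.2102

Sums needed: Σr·r = 299, Σr = 27, Σ1 = 5.
For Xᵀq: Σr·q = 283, Σq = 22.
Normal equations: [[299, 27]; [27, 5]]·[a, b]ᵀ = [283, 22]ᵀ.
Determinant 299·5 − 27² = 766.
a = (283·5 − 27·22)/766 = 821/766; b = (299·22 − 27·283)/766 = -1063/766.
Residuals: 231/383, -262/383, -143/766, -99/383, 403/766; SSR = 927/766.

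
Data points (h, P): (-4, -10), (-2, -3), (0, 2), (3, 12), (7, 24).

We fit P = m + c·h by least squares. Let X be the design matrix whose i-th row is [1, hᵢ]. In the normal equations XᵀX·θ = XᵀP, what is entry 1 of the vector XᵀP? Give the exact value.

Entry 1 ↔ basis 1, so (XᵀP)_{1} = Σᵢ Pᵢ = (1)·(-10) + (1)·(-3) + (1)·(2) + (1)·(12) + (1)·(24) = 25.

25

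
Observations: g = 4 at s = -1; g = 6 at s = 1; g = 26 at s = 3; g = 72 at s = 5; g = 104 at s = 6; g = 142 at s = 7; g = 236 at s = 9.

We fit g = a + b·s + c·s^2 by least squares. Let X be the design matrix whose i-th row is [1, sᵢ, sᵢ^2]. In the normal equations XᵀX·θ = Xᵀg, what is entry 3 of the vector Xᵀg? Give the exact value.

Entry 3 ↔ basis s^2, so (Xᵀg)_{3} = Σᵢ (s^2)·gᵢ = (1)·(4) + (1)·(6) + (9)·(26) + (25)·(72) + (36)·(104) + (49)·(142) + (81)·(236) = 31862.

31862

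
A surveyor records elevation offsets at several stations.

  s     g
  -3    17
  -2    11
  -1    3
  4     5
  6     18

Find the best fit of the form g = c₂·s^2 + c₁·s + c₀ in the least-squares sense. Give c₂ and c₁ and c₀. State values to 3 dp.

c₂ = 0.958, c₁ = -2.776, c₀ = 0.376

From the data, Σs^2·s^2 = 1650, Σs^2·s = 244, Σs^2 = 66, Σs·s = 66, Σs = 4, Σ1 = 5.
And Σs^2·g = 928, Σs·g = 52, Σg = 54.
Normal equations: [[1650, 244, 66]; [244, 66, 4]; [66, 4, 5]]·[c₂, c₁, c₀]ᵀ = [928, 52, 54]ᵀ.
Row-reducing yields c₂ = 14790/15439, c₁ = -42866/15439, c₀ = 5806/15439.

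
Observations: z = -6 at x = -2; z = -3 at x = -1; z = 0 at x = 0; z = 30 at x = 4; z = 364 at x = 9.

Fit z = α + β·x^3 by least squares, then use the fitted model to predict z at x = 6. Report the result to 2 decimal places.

Sums needed: Σ1 = 5, Σx^3 = 784, Σx^3·x^3 = 535602.
Right-hand side: Σz = 385, Σx^3·z = 267327.
Normal equations: [[5, 784]; [784, 535602]]·[α, β]ᵀ = [385, 267327]ᵀ.
det = 5·535602 − 784² = 2063354.
α = (385·535602 − 784·267327)/2063354 = -1688799/1031677; β = (5·267327 − 784·385)/2063354 = 1034795/2063354.
At x = 6: ẑ = (-1688799/1031677)·(1) + (1034795/2063354)·(216) = 110069061/1031677.

ẑ = 106.69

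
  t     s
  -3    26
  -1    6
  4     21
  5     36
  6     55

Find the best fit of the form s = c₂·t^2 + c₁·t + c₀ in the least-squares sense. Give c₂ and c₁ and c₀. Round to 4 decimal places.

c₂ = 1.9291, c₁ = -2.6250, c₀ = 1.0079

Sums needed: Σt^2·t^2 = 2259, Σt^2·t = 377, Σt^2 = 87, Σt·t = 87, Σt = 11, Σ1 = 5.
Right-hand side: Σt^2·s = 3456, Σt·s = 510, Σs = 144.
Normal equations: [[2259, 377, 87]; [377, 87, 11]; [87, 11, 5]]·[c₂, c₁, c₀]ᵀ = [3456, 510, 144]ᵀ.
Row-reducing yields c₂ = 29784/15439, c₁ = -40527/15439, c₀ = 15561/15439.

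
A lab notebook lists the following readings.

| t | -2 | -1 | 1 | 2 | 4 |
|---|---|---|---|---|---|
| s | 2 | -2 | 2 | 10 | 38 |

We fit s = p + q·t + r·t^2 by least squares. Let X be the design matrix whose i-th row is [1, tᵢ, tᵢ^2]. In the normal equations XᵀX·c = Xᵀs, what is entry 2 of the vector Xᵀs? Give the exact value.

172

Entry 2 ↔ basis t, so (Xᵀs)_{2} = Σᵢ (t)·sᵢ = (-2)·(2) + (-1)·(-2) + (1)·(2) + (2)·(10) + (4)·(38) = 172.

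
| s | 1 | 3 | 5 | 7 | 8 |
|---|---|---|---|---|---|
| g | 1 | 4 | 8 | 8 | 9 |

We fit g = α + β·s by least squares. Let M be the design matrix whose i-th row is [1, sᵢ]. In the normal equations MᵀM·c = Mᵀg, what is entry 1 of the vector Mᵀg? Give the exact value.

30

Entry 1 ↔ basis 1, so (Mᵀg)_{1} = Σᵢ gᵢ = (1)·(1) + (1)·(4) + (1)·(8) + (1)·(8) + (1)·(9) = 30.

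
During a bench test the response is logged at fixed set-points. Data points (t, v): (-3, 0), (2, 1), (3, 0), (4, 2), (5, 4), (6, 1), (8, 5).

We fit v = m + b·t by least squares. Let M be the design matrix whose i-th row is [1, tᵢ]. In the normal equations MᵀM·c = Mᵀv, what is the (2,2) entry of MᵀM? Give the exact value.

163

Row 2 ↔ basis t, column 2 ↔ basis t, so (MᵀM)_{2,2} = Σᵢ (t)·(t) = (-3)·(-3) + (2)·(2) + (3)·(3) + (4)·(4) + (5)·(5) + (6)·(6) + (8)·(8) = 163.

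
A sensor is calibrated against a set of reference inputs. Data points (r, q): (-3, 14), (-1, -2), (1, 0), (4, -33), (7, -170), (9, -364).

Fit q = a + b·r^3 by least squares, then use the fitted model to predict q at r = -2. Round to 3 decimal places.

q̂ = 3.531

Entries of MᵀM: Σ1 = 6, Σr^3 = 1109, Σr^3·r^3 = 653917.
Moment sums: Σq = -555, Σr^3·q = -326154.
MᵀM·[a, b]ᵀ = Mᵀq becomes [[6, 1109]; [1109, 653917]]·[a, b]ᵀ = [-555, -326154]ᵀ.
Determinant 6·653917 − 1109² = 2693621.
a = ((-555)·653917 − 1109·(-326154))/2693621 = -1219149/2693621; b = (6·(-326154) − 1109·(-555))/2693621 = -1341429/2693621.
At r = -2: q̂ = (-1219149/2693621)·(1) + (-1341429/2693621)·(-8) = 9512283/2693621.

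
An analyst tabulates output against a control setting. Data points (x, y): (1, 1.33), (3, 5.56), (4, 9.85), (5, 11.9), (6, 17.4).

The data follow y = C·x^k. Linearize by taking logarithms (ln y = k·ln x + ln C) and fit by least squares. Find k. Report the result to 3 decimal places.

Let Y = ln y. Fitting Y = k·ln x + ln C by least squares:
Σln x = 5.8861, Σ(ln x)² = 8.9295, Σln y = 9.6213, Σln x·ln y = 14.1598.
Equations: 8.9295·k + 5.8861·ln C = 14.1598;  5.8861·k + 5·ln C = 9.6213.
Solving (det = 10.0010): k = 1.41659, ln C = 0.25661.

k = 1.417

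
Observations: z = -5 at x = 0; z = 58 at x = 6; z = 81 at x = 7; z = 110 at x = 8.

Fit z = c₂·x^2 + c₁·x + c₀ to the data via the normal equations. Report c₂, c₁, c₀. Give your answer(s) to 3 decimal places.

Normal-equation sums: Σx^2·x^2 = 7793, Σx^2·x = 1071, Σx^2 = 149, Σx·x = 149, Σx = 21, Σ1 = 4.
And Σx^2·z = 13097, Σx·z = 1795, Σz = 244.
So AᵀA·[c₂, c₁, c₀]ᵀ = Aᵀz: [[7793, 1071, 149]; [1071, 149, 21]; [149, 21, 4]]·[c₂, c₁, c₀]ᵀ = [13097, 1795, 244]ᵀ.
Inverting the 3×3 Gram matrix, [c₂, c₁, c₀]ᵀ = [2757/1412, -9073/7060, -17599/3530]ᵀ.

c₂ = 1.953, c₁ = -1.285, c₀ = -4.986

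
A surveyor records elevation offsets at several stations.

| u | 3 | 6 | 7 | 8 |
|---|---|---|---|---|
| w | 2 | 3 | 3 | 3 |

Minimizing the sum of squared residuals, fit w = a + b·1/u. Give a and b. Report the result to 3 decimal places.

From the data, Σ1 = 4, Σ1/u = 43/56, Σ1/u·1/u = 4937/28224.
Moment sums: Σw = 11, Σ1/u·w = 331/168.
Normal equations: [[4, 43/56]; [43/56, 4937/28224]]·[a, b]ᵀ = [11, 331/168]ᵀ.
det = 4·(4937/28224) − (43/56)² = 3107/28224.
a = (11·(4937/28224) − (43/56)·(331/168))/(3107/28224) = 11608/3107; b = (4·(331/168) − (43/56)·11)/(3107/28224) = -15960/3107.

a = 3.736, b = -5.137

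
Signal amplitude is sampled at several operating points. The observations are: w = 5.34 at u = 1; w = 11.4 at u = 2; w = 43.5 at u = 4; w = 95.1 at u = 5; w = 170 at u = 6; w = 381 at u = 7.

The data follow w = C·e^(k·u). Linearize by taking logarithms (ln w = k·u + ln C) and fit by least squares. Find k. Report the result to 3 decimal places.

Taking logs, ln w = k·u + ln C, so regress ln w on u.
Sums: Σu = 25.0000, Σ(u)² = 131.0000, Σln w = 23.5151, Σu·ln w = 116.8225.
Normal system: [[131.0000, 25.0000]; [25.0000, 6]]·[k, ln C]ᵀ = [116.8225, 23.5151]ᵀ.
Solving (det = 161.0000): k = 0.70222, ln C = 0.99328.

k = 0.702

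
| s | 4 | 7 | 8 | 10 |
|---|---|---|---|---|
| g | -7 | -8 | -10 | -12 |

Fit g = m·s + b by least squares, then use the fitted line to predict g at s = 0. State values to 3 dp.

ĝ = -3.160

The normal system AᵀA·[m, b]ᵀ = Aᵀg is [[229, 29]; [29, 4]]·[m, b]ᵀ = [-284, -37]ᵀ.
Determinant 229·4 − 29² = 75.
m = ((-284)·4 − 29·(-37))/75 = -21/25; b = (229·(-37) − 29·(-284))/75 = -79/25.
At s = 0: ĝ = (-21/25)·(0) + (-79/25)·(1) = -79/25.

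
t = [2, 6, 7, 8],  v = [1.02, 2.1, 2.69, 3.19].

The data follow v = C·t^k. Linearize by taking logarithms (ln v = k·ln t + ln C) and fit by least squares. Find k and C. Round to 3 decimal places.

Linearized form: ln v = k·ln t + ln C. From the 4 transformed points,
Σln t = 6.5103, Σ(ln t)² = 11.8015, Σln v = 2.9113, Σln t·ln v = 5.6809.
Normal system: [[11.8015, 6.5103]; [6.5103, 4]]·[k, ln C]ᵀ = [5.6809, 2.9113]ᵀ.
Slope k = (n·Σln t·ln v − Σln t·Σln v)/(n·Σ(ln t)² − (Σln t)²) = (4·5.6809 − 6.5103·2.9113)/4.8225 = 0.78176; ln C = (Σln v − k·Σln t)/n = -0.54455, so C = exp(-0.54455) = 0.58010.

k = 0.782, C = 0.580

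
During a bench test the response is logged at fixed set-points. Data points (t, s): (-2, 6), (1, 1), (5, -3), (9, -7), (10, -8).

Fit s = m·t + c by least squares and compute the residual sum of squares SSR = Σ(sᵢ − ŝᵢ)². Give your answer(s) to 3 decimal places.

Entries of XᵀX: Σt·t = 211, Σt = 23, Σ1 = 5.
For Xᵀs: Σt·s = -169, Σs = -11.
So XᵀX·[m, c]ᵀ = Xᵀs: [[211, 23]; [23, 5]]·[m, c]ᵀ = [-169, -11]ᵀ.
Δ = 211·5 − 23² = 526.
m = ((-169)·5 − 23·(-11))/526 = -296/263; c = (211·(-11) − 23·(-169))/526 = 783/263.
Residuals: 203/263, -224/263, -92/263, 40/263, 73/263; SSR = 406/263.

SSR = 1.544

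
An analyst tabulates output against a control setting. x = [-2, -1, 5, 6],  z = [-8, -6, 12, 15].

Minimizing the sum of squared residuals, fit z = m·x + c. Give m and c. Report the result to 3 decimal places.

Normal-equation sums: Σx·x = 66, Σx = 8, Σ1 = 4.
Right-hand side: Σx·z = 172, Σz = 13.
So AᵀA·[m, c]ᵀ = Aᵀz: [[66, 8]; [8, 4]]·[m, c]ᵀ = [172, 13]ᵀ.
Determinant 66·4 − 8² = 200.
m = (172·4 − 8·13)/200 = 73/25; c = (66·13 − 8·172)/200 = -259/100.

m = 2.920, c = -2.590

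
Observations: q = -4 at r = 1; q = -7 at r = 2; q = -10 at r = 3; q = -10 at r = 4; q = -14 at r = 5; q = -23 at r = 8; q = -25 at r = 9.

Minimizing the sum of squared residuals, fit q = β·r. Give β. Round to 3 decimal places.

β = -2.835

Compute the Gram sums: Σr·r = 200.
And Σr·q = -567.
Hence β = -567 / 200 ≈ -2.835.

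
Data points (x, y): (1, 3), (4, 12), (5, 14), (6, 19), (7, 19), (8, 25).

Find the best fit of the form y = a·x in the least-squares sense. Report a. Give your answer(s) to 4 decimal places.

a = 2.9738

Setting ∂/∂a … = 0 gives: 191·a = 568.
(Σx·x = 191, Σx·y = 568.)
a = 568/191 = 2.97382.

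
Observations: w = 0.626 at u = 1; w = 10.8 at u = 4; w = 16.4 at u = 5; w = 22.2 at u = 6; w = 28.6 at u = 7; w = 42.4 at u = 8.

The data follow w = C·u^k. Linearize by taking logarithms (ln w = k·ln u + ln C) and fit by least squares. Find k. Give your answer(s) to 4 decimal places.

Taking logs, ln w = k·ln u + ln C, so regress ln w on ln u.
Σln u = 8.8128, Σ(ln u)² = 15.8331, Σln w = 14.9091, Σln u·ln w = 27.6728.
Equations: 15.8331·k + 8.8128·ln C = 27.6728;  8.8128·k + 6·ln C = 14.9091.
Slope k = (n·Σln u·ln w − Σln u·Σln w)/(n·Σ(ln u)² − (Σln u)²) = (6·27.6728 − 8.8128·14.9091)/17.3327 = 1.99886; ln C = (Σln w − k·Σln u)/n = -0.45110.

k = 1.9989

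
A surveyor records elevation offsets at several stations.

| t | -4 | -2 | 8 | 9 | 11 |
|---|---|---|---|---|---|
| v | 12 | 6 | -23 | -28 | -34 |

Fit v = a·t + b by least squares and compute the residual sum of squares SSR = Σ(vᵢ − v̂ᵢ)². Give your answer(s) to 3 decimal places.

Compute the Gram sums: Σt·t = 286, Σt = 22, Σ1 = 5.
And Σt·v = -870, Σv = -67.
Eliminating b: 5·(row 1) − 22·(row 2) gives 946·a = 5·(-870) − 22·(-67) = -2876, so a = -1438/473.
Then b = ((-67) − 22·(-1438/473))/5 = -1/43.
Residuals: -65/473, -27/473, 636/473, -291/473, -23/43; SSR = 1180/473.

SSR = 2.495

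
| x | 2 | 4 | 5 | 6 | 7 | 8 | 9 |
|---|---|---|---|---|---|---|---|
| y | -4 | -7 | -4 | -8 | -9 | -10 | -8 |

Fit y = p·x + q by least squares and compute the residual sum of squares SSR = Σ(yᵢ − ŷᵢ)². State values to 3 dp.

SSR = 13.250

The normal equations are: 275·p + 41·q = -319;  41·p + 7·q = -50.
(Σx·x = 275, Σx = 41, Σ1 = 7, Σx·y = -319, Σy = -50.)
Eliminating q: 7·(row 1) − 41·(row 2) gives 244·p = 7·(-319) − 41·(-50) = -183, so p = -3/4.
Then q = ((-50) − 41·(-3/4))/7 = -11/4.
Residuals: 1/4, -5/4, 5/2, -3/4, -1, -5/4, 3/2; SSR = 53/4.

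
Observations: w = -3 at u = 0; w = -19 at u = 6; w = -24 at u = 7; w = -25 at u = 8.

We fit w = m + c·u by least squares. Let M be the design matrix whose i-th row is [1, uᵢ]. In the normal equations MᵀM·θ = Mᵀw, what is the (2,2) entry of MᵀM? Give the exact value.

Row 2 ↔ basis u, column 2 ↔ basis u, so (MᵀM)_{2,2} = Σᵢ (u)·(u) = (0)·(0) + (6)·(6) + (7)·(7) + (8)·(8) = 149.

149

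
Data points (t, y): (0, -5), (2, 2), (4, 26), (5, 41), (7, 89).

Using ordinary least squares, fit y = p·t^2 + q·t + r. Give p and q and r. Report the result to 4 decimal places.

p = 1.9732, q = -0.4313, r = -4.9432

Sums needed: Σt^2·t^2 = 3298, Σt^2·t = 540, Σt^2 = 94, Σt·t = 94, Σt = 18, Σ1 = 5.
For Mᵀy: Σt^2·y = 5810, Σt·y = 936, Σy = 153.
Normal equations: [[3298, 540, 94]; [540, 94, 18]; [94, 18, 5]]·[p, q, r]ᵀ = [5810, 936, 153]ᵀ.
Inverting the 3×3 Gram matrix, [p, q, r]ᵀ = [10006/5071, -2187/5071, -25067/5071]ᵀ.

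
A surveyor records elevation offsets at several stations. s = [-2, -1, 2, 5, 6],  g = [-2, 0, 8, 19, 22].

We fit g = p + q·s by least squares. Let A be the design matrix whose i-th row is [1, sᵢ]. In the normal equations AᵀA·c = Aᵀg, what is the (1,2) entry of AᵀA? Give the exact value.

Row 1 ↔ basis 1, column 2 ↔ basis s, so (AᵀA)_{1,2} = Σᵢ s = (1)·(-2) + (1)·(-1) + (1)·(2) + (1)·(5) + (1)·(6) = 10.

10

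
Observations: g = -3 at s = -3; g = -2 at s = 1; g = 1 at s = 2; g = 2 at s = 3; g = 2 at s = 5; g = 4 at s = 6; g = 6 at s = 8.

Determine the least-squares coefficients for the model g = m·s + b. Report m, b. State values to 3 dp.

Compute the Gram sums: Σs·s = 148, Σs = 22, Σ1 = 7.
Right-hand side: Σs·g = 97, Σg = 10.
AᵀA·[m, b]ᵀ = Aᵀg becomes [[148, 22]; [22, 7]]·[m, b]ᵀ = [97, 10]ᵀ.
det = 148·7 − 22² = 552.
m = (97·7 − 22·10)/552 = 153/184; b = (148·10 − 22·97)/552 = -109/92.

m = 0.832, b = -1.185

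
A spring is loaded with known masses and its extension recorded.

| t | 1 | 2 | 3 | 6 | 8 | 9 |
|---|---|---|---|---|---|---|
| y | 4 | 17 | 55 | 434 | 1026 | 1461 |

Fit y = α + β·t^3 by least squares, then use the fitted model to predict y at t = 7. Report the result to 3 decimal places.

Forming MᵀM = [[6, 1493]; [1493, 841035]] and Mᵀy = [2997, 1685750]ᵀ gives MᵀM·[α, β]ᵀ = Mᵀy.
Determinant 6·841035 − 1493² = 2817161.
α = (2997·841035 − 1493·1685750)/2817161 = 3757145/2817161; β = (6·1685750 − 1493·2997)/2817161 = 5639979/2817161.
At t = 7: ŷ = (3757145/2817161)·(1) + (5639979/2817161)·(343) = 1938269942/2817161.

ŷ = 688.022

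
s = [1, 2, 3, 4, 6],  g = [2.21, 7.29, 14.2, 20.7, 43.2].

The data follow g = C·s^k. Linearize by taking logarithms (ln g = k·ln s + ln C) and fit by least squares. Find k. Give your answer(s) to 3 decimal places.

k = 1.641

Taking logs, ln g = k·ln s + ln C, so regress ln g on ln s.
AᵀA = [[6.8196, 4.9698]; [4.9698, 5]], rhs = [15.2400, 12.2287]ᵀ  (here Σln s = 4.9698, Σ(ln s)² = 6.8196, Σln g = 12.2287, Σln s·ln g = 15.2400).
Δ = 6.8196·5 − (4.9698)² = 9.3990; k = (15.2400·5 − 4.9698·12.2287)/9.3990 = 1.64117, ln C = (6.8196·12.2287 − 4.9698·15.2400)/9.3990 = 0.81448.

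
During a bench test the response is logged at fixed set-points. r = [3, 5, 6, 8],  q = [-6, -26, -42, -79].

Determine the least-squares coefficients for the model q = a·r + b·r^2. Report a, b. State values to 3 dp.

Sums needed: Σr·r = 134, Σr·r^2 = 880, Σr^2·r^2 = 6098.
For Aᵀq: Σr·q = -1032, Σr^2·q = -7272.
Eliminating b: 6098·(row 1) − 880·(row 2) gives 42732·a = 6098·(-1032) − 880·(-7272) = 106224, so a = 8852/3561.
Then b = ((-7272) − 880·(8852/3561))/6098 = -5524/3561.

a = 2.486, b = -1.551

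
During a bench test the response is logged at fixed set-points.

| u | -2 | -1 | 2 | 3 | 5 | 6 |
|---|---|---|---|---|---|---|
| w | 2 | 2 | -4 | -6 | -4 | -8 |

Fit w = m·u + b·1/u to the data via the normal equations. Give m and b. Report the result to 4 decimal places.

m = -1.1703, b = -1.2577

Compute the Gram sums: Σu·u = 79, Σu·1/u = 6, Σ1/u·1/u = 1511/900.
For Xᵀw: Σu·w = -100, Σ1/u·w = -137/15.
XᵀX·[m, b]ᵀ = Xᵀw becomes [[79, 6]; [6, 1511/900]]·[m, b]ᵀ = [-100, -137/15]ᵀ.
Determinant 79·(1511/900) − 6² = 86969/900.
m = ((-100)·(1511/900) − 6·(-137/15))/(86969/900) = -101780/86969; b = (79·(-137/15) − 6·(-100))/(86969/900) = -109380/86969.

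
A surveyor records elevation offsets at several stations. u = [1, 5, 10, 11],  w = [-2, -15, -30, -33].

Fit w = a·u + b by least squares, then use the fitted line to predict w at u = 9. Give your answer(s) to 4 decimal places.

Entries of AᵀA: Σu·u = 247, Σu = 27, Σ1 = 4.
Moment sums: Σu·w = -740, Σw = -80.
Normal equations: [[247, 27]; [27, 4]]·[a, b]ᵀ = [-740, -80]ᵀ.
Eliminating b: 4·(row 1) − 27·(row 2) gives 259·a = 4·(-740) − 27·(-80) = -800, so a = -800/259.
Then b = ((-80) − 27·(-800/259))/4 = 220/259.
At u = 9: ŵ = (-800/259)·(9) + (220/259)·(1) = -6980/259.

ŵ = -26.9498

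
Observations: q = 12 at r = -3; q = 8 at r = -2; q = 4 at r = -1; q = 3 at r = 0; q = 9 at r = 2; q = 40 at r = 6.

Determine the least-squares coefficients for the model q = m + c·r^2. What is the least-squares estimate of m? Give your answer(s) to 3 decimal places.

m = 3.550

Entries of AᵀA: Σ1 = 6, Σr^2 = 54, Σr^2·r^2 = 1410.
And Σq = 76, Σr^2·q = 1620.
So AᵀA·[m, c]ᵀ = Aᵀq: [[6, 54]; [54, 1410]]·[m, c]ᵀ = [76, 1620]ᵀ.
det = 6·1410 − 54² = 5544.
m = (76·1410 − 54·1620)/5544 = 820/231; c = (6·1620 − 54·76)/5544 = 78/77.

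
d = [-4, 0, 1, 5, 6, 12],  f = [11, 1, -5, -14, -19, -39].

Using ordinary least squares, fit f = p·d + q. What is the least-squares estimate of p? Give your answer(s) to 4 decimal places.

p = -3.1180

Entries of AᵀA: Σd·d = 222, Σd = 20, Σ1 = 6.
Moment sums: Σd·f = -701, Σf = -65.
Normal equations: [[222, 20]; [20, 6]]·[p, q]ᵀ = [-701, -65]ᵀ.
Determinant 222·6 − 20² = 932.
p = ((-701)·6 − 20·(-65))/932 = -1453/466; q = (222·(-65) − 20·(-701))/932 = -205/466.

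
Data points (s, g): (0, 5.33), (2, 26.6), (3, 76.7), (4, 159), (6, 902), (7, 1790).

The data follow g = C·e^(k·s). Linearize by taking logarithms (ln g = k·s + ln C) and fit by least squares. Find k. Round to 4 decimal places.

k = 0.8411

Linearized form: ln g = k·s + ln C. From the 6 transformed points,
Σs = 22.0000, Σ(s)² = 114.0000, Σln g = 28.6577, Σs·ln g = 133.1146.
Equations: 114.0000·k + 22.0000·ln C = 133.1146;  22.0000·k + 6·ln C = 28.6577.
Slope k = (n·Σs·ln g − Σs·Σln g)/(n·Σ(s)² − (Σs)²) = (6·133.1146 − 22.0000·28.6577)/200.0000 = 0.84110; ln C = (Σln g − k·Σs)/n = 1.69225.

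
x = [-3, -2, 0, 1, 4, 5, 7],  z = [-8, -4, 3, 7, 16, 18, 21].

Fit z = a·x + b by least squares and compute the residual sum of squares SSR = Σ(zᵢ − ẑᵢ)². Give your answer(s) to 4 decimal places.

SSR = 13.6986

With design matrix A, AᵀA = [[104, 12]; [12, 7]] and Aᵀz = [340, 53]ᵀ.
Δ = 104·7 − 12² = 584.
a = (340·7 − 12·53)/584 = 218/73; b = (104·53 − 12·340)/584 = 179/73.
Residuals: -109/73, -35/73, 40/73, 114/73, 117/73, 45/73, -172/73; SSR = 1000/73.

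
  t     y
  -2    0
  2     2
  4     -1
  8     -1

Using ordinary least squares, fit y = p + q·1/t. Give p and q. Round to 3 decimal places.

p = -0.108, q = 1.151

The normal system XᵀX·[p, q]ᵀ = Xᵀy is [[4, 3/8]; [3/8, 37/64]]·[p, q]ᵀ = [0, 5/8]ᵀ.
Eliminating q: (37/64)·(row 1) − (3/8)·(row 2) gives (139/64)·p = (37/64)·0 − (3/8)·(5/8) = -15/64, so p = -15/139.
Then q = ((5/8) − (3/8)·(-15/139))/(37/64) = 160/139.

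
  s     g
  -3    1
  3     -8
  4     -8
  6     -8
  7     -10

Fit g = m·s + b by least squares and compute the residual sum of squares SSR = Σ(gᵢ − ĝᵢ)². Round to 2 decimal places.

SSR = 6.59

Normal-equation sums: Σs·s = 119, Σs = 17, Σ1 = 5.
Moment sums: Σs·g = -177, Σg = -33.
Eliminating b: 5·(row 1) − 17·(row 2) gives 306·m = 5·(-177) − 17·(-33) = -324, so m = -18/17.
Then b = ((-33) − 17·(-18/17))/5 = -3.
Residuals: 14/17, -31/17, -13/17, 23/17, 7/17; SSR = 112/17.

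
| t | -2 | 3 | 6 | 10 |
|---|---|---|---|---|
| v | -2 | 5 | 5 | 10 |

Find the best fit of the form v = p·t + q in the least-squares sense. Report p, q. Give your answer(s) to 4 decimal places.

Setting ∂/∂p … = 0 gives: 149·p + 17·q = 149;  17·p + 4·q = 18.
(Σt·t = 149, Σt = 17, Σ1 = 4, Σt·v = 149, Σv = 18.)
Determinant 149·4 − 17² = 307.
p = (149·4 − 17·18)/307 = 290/307; q = (149·18 − 17·149)/307 = 149/307.

p = 0.9446, q = 0.4853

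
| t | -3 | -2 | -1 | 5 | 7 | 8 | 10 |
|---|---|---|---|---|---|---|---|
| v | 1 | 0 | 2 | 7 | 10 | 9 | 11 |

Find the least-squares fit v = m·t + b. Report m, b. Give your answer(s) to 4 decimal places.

With design matrix M, MᵀM = [[252, 24]; [24, 7]] and Mᵀv = [282, 40]ᵀ.
Eliminating b: 7·(row 1) − 24·(row 2) gives 1188·m = 7·282 − 24·40 = 1014, so m = 169/198.
Then b = (40 − 24·(169/198))/7 = 92/33.

m = 0.8535, b = 2.7879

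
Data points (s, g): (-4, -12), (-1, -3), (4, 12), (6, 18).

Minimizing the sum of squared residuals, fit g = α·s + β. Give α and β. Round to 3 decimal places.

Sums needed: Σs·s = 69, Σs = 5, Σ1 = 4.
And Σs·g = 207, Σg = 15.
AᵀA·[α, β]ᵀ = Aᵀg becomes [[69, 5]; [5, 4]]·[α, β]ᵀ = [207, 15]ᵀ.
Eliminating β: 4·(row 1) − 5·(row 2) gives 251·α = 4·207 − 5·15 = 753, so α = 3.
Then β = (15 − 5·3)/4 = 0.

α = 3.000, β = 0.000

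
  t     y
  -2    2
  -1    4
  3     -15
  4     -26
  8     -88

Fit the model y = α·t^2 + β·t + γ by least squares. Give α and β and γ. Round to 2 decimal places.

Compute the Gram sums: Σt^2·t^2 = 4450, Σt^2·t = 594, Σt^2 = 94, Σt·t = 94, Σt = 12, Σ1 = 5.
And Σt^2·y = -6171, Σt·y = -861, Σy = -123.
XᵀX·[α, β, γ]ᵀ = Xᵀy becomes [[4450, 594, 94]; [594, 94, 12]; [94, 12, 5]]·[α, β, γ]ᵀ = [-6171, -861, -123]ᵀ.
Solving the 3×3 system (Gaussian elimination) gives α = -2157/1960, β = -4821/1960, γ = 279/140.

α = -1.10, β = -2.46, γ = 1.99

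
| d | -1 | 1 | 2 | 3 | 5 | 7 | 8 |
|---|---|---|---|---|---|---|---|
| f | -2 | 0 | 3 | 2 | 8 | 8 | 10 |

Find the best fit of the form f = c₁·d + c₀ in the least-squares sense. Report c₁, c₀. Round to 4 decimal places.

Forming XᵀX = [[153, 25]; [25, 7]] and Xᵀf = [190, 29]ᵀ gives XᵀX·[c₁, c₀]ᵀ = Xᵀf.
Eliminating c₀: 7·(row 1) − 25·(row 2) gives 446·c₁ = 7·190 − 25·29 = 605, so c₁ = 605/446.
Then c₀ = (29 − 25·(605/446))/7 = -313/446.

c₁ = 1.3565, c₀ = -0.7018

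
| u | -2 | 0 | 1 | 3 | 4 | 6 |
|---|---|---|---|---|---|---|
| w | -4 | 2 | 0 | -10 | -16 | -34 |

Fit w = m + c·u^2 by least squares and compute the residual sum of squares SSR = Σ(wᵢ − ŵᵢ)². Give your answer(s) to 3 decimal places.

With design matrix X, XᵀX = [[6, 66]; [66, 1650]] and Xᵀw = [-62, -1586]ᵀ.
Δ = 6·1650 − 66² = 5544.
m = ((-62)·1650 − 66·(-1586))/5544 = 3/7; c = (6·(-1586) − 66·(-62))/5544 = -226/231.
Residuals: -17/33, 11/7, 127/231, -125/77, -179/231, 61/77; SSR = 1594/231.

SSR = 6.900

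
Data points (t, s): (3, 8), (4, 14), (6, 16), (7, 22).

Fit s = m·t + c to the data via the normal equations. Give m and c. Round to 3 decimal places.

m = 3.000, c = 0.000

Sums needed: Σt·t = 110, Σt = 20, Σ1 = 4.
Moment sums: Σt·s = 330, Σs = 60.
Normal equations: [[110, 20]; [20, 4]]·[m, c]ᵀ = [330, 60]ᵀ.
det = 110·4 − 20² = 40.
m = (330·4 − 20·60)/40 = 3; c = (110·60 − 20·330)/40 = 0.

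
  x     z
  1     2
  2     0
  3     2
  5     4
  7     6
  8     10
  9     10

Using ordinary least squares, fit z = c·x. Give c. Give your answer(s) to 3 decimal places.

c = 1.030

Sums needed: Σx·x = 233.
Moment sums: Σx·z = 240.
MᵀM·[c]ᵀ = Mᵀz becomes [[233]]·[c]ᵀ = [240]ᵀ.
c = 240/233 = 1.03004.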